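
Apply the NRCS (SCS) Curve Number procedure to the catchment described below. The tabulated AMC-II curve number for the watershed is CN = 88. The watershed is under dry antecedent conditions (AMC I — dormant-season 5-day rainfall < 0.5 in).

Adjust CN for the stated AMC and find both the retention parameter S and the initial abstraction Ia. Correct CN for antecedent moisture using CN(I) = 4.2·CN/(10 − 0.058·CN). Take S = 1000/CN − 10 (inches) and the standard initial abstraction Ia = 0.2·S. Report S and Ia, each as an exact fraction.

S = 250/77 in ≈ 3.247 in; Ia = 50/77 in ≈ 0.649 in

Dry (AMC I): CN(I) = 4.2·88/(10 − 0.058·88) = (1848/5)/(612/125) = 3850/51 ≈ 75.490
Max retention: S = 1000/(3850/51) − 10 = 250/77 in (≈ 3.247 in)
Initial abstraction Ia = S/5 = (250/77)/5 = 50/77 ≈ 0.649 in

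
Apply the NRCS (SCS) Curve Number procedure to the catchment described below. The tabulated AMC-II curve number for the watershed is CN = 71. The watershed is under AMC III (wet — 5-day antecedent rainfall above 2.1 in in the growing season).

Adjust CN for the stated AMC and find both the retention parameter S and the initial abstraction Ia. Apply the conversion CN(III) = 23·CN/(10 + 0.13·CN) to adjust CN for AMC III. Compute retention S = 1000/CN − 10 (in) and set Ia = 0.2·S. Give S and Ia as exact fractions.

S = 2900/1633 in ≈ 1.776 in; Ia = 580/1633 in ≈ 0.355 in

CN(III) from CN(II)=71: (23·71)/(10 + 0.13·71) = 163300/1923 ≈ 84.919
Max retention: S = 1000/(163300/1923) − 10 = 2900/1633 in (≈ 1.776 in)
Initial abstraction Ia = S/5 = (2900/1633)/5 = 580/1633 ≈ 0.355 in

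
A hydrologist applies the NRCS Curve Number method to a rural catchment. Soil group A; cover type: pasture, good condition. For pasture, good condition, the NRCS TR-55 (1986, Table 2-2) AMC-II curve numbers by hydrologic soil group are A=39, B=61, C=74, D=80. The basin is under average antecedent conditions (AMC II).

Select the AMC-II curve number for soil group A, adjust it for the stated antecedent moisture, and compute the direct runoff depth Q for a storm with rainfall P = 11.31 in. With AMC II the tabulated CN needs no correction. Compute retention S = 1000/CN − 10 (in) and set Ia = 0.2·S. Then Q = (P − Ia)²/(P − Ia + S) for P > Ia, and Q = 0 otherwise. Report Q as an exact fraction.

NRCS table: pasture, good condition, soil group A → CN(II) = 39
Average conditions: CN = 39 (no AMC adjustment).
S = 1000/39 − 10 = 610/39 in ≈ 15.641 in
Ia = 0.2S: 0.2·15.641 = 3.128 in (exactly 122/39)
Excess rainfall: 11.310 − 3.128 = 8.182 in; P > Ia so Q > 0
Q: (31909/3900)² ÷ (92909/3900) = 1018184281/362345100 in (≈ 2.810 in)

Q = 1018184281/362345100 in ≈ 2.810 in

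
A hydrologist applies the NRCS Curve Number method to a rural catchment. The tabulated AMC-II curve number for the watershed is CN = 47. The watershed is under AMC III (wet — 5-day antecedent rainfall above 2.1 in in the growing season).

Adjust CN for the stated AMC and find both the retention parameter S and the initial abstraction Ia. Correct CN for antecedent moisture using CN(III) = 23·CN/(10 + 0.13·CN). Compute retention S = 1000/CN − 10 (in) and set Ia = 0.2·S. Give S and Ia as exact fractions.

Wet (AMC III): CN(III) = 23·47/(10 + 0.13·47) = 1081/(1611/100) = 108100/1611 ≈ 67.101
Retention S: 1000/CN − 10 with CN=67.101 → S = 5300/1081 ≈ 4.903 in
Initial abstraction Ia = S/5 = (5300/1081)/5 = 1060/1081 ≈ 0.981 in

S = 5300/1081 in ≈ 4.903 in; Ia = 1060/1081 in ≈ 0.981 in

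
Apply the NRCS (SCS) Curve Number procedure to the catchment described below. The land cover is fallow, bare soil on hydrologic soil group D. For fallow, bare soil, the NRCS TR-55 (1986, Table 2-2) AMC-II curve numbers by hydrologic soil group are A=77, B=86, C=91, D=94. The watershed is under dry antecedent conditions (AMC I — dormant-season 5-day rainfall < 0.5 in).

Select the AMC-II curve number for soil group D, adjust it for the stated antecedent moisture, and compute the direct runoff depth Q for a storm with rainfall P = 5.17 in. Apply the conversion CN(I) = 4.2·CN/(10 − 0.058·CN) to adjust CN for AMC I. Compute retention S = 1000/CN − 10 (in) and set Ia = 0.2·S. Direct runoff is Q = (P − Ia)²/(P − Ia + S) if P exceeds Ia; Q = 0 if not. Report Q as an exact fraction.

NRCS table: fallow, bare soil, soil group D → CN(II) = 94
Dry (AMC I): CN(I) = 4.2·94/(10 − 0.058·94) = (1974/5)/(1137/250) = 32900/379 ≈ 86.807
Retention S: 1000/CN − 10 with CN=86.807 → S = 500/329 ≈ 1.520 in
Initial abstraction Ia = S/5 = (500/329)/5 = 100/329 ≈ 0.304 in
P − Ia = 5.170 − 0.304 = 160093/32900 ≈ 4.866 in (> 0, runoff occurs)
Q = (160093/32900)²/((160093/32900) + 500/329) = (25629768649/1082410000)/(210093/32900) = 25629768649/6912059700 in ≈ 3.708 in

Q = 25629768649/6912059700 in ≈ 3.708 in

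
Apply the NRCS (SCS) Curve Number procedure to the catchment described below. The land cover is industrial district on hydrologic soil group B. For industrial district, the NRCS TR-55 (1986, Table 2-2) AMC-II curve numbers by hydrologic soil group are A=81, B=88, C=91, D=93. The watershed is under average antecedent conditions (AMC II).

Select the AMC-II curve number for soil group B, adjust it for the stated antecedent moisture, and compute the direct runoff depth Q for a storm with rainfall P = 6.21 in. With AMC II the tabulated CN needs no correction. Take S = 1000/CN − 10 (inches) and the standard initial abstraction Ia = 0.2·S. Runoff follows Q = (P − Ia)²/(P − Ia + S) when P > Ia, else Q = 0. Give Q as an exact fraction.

NRCS table: industrial district, soil group B → CN(II) = 88
CN(II) = 88; AMC II needs no correction.
S = 1000/88 − 10 = 15/11 in ≈ 1.364 in
Ia = 0.2·(15/11) = 3/11 in ≈ 0.273 in
Excess rainfall: 6.210 − 0.273 = 5.937 in; P > Ia so Q > 0
Runoff Q = (P−Ia)²/(P−Ia+S) = (5.937)²/(5.937+1.364) = 14217987/2944700 ≈ 4.828 in

Q = 14217987/2944700 in ≈ 4.828 in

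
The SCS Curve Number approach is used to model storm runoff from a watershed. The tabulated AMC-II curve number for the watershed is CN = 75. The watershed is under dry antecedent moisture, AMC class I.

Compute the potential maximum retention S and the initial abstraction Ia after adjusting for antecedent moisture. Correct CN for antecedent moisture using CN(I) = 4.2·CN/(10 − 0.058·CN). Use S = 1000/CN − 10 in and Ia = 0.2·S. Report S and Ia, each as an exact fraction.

Adjust CN=75 to AMC I: 4.2·75/(10 − 0.058·75) → 315 ÷ (113/20) = 6300/113 ≈ 55.752
S = 1000/(6300/113) − 10 = 500/63 in ≈ 7.937 in
Ia = 0.2S: 0.2·7.937 = 1.587 in (exactly 100/63)

S = 500/63 in ≈ 7.937 in; Ia = 100/63 in ≈ 1.587 in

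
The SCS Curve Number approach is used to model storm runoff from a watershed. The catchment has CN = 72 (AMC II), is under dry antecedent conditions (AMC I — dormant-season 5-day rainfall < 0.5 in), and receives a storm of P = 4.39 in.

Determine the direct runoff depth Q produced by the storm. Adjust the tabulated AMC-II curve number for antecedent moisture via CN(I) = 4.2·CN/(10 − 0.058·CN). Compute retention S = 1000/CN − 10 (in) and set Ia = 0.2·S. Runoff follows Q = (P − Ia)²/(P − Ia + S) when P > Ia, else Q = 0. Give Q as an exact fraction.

Adjust CN=72 to AMC I: 4.2·72/(10 − 0.058·72) → (1512/5) ÷ (728/125) = 675/13 ≈ 51.923
S = 1000/(675/13) − 10 = 250/27 in ≈ 9.259 in
Initial abstraction Ia = S/5 = (250/27)/5 = 50/27 ≈ 1.852 in
P − Ia = 4.390 − 1.852 = 6853/2700 ≈ 2.538 in (> 0, runoff occurs)
Q: (6853/2700)² ÷ (31853/2700) = 46963609/86003100 in (≈ 0.546 in)

Q = 46963609/86003100 in ≈ 0.546 in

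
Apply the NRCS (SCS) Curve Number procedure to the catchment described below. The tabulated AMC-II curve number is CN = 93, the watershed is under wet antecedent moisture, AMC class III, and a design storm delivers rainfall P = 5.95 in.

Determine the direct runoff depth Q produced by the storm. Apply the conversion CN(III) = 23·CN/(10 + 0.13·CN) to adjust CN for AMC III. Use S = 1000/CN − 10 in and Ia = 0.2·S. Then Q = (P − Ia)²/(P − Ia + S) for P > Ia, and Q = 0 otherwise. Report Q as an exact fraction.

Adjust CN=93 to AMC III: 23·93/(10 + 0.13·93) → 2139 ÷ (2209/100) = 213900/2209 ≈ 96.831
S = 1000/(213900/2209) − 10 = 700/2139 in ≈ 0.327 in
Initial abstraction Ia = S/5 = (700/2139)/5 = 140/2139 ≈ 0.065 in
Excess rainfall: 5.950 − 0.065 = 5.885 in; P > Ia so Q > 0
Q: (251741/42780)² ÷ (265741/42780) = 9053361583/1624057140 in (≈ 5.575 in)

Q = 9053361583/1624057140 in ≈ 5.575 in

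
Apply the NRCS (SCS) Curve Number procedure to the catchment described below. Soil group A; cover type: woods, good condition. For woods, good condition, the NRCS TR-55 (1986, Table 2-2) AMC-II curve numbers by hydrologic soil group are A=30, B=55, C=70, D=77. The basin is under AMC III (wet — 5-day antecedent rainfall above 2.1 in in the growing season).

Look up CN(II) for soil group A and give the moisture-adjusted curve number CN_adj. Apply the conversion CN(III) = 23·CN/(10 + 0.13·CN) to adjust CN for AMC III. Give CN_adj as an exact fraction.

NRCS table: woods, good condition, soil group A → CN(II) = 30
Adjust CN=30 to AMC III: 23·30/(10 + 0.13·30) → 690 ÷ (139/10) = 6900/139 ≈ 49.640

CN_adj = 6900/139 ≈ 49.640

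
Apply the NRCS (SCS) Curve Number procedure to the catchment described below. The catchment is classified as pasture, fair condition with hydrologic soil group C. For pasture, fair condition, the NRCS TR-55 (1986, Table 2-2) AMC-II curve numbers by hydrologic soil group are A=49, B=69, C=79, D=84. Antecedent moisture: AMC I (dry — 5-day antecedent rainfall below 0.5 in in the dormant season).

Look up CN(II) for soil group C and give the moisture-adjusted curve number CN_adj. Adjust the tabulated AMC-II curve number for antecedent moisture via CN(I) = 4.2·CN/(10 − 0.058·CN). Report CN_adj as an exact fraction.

NRCS table: pasture, fair condition, soil group C → CN(II) = 79
Dry (AMC I): CN(I) = 4.2·79/(10 − 0.058·79) = (1659/5)/(2709/500) = 7900/129 ≈ 61.240

CN_adj = 7900/129 ≈ 61.240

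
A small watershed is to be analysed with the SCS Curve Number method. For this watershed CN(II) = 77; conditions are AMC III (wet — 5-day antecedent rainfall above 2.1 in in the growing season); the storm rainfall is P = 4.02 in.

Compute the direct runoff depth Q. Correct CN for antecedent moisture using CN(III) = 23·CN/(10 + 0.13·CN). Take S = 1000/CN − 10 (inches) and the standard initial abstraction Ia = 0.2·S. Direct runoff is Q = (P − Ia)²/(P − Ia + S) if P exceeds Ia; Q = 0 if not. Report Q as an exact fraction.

Adjust CN=77 to AMC III: 23·77/(10 + 0.13·77) → 1771 ÷ (2001/100) = 7700/87 ≈ 88.506
S = 1000/(7700/87) − 10 = 100/77 in ≈ 1.299 in
Ia = 0.2·(100/77) = 20/77 in ≈ 0.260 in
P − Ia = 4.020 − 0.260 = 14477/3850 ≈ 3.760 in (> 0, runoff occurs)
Runoff Q = (P−Ia)²/(P−Ia+S) = (3.760)²/(3.760+1.299) = 209583529/74986450 ≈ 2.795 in

Q = 209583529/74986450 in ≈ 2.795 in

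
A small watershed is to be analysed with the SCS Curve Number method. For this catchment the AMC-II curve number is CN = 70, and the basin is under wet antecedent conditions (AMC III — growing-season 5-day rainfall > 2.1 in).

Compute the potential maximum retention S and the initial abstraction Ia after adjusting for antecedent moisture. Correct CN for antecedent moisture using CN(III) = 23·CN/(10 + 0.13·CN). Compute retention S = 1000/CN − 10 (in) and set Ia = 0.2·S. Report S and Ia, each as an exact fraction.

S = 300/161 in ≈ 1.863 in; Ia = 60/161 in ≈ 0.373 in

Adjust CN=70 to AMC III: 23·70/(10 + 0.13·70) → 1610 ÷ (191/10) = 16100/191 ≈ 84.293
Retention S: 1000/CN − 10 with CN=84.293 → S = 300/161 ≈ 1.863 in
Ia = 0.2S: 0.2·1.863 = 0.373 in (exactly 60/161)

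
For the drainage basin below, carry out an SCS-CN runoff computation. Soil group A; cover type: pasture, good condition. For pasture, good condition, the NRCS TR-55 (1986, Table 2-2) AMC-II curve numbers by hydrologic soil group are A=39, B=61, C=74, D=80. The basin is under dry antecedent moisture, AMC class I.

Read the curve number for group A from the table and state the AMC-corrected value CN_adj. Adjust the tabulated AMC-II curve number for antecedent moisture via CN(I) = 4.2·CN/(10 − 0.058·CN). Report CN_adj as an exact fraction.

NRCS table: pasture, good condition, soil group A → CN(II) = 39
Dry (AMC I): CN(I) = 4.2·39/(10 − 0.058·39) = (819/5)/(3869/500) = 81900/3869 ≈ 21.168

CN_adj = 81900/3869 ≈ 21.168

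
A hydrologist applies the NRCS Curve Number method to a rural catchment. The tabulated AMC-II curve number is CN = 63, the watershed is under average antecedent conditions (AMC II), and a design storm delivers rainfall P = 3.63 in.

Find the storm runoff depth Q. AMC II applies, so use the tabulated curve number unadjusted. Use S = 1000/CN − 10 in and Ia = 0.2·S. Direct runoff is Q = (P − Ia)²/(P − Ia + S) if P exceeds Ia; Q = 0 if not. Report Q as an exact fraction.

CN(II) = 63; AMC II needs no correction.
Retention S: 1000/CN − 10 with CN=63.000 → S = 370/63 ≈ 5.873 in
Ia = 0.2·(370/63) = 74/63 in ≈ 1.175 in
Excess rainfall: 3.630 − 1.175 = 2.455 in; P > Ia so Q > 0
Q = (15469/6300)²/((15469/6300) + 370/63) = (239289961/39690000)/(52469/6300) = 239289961/330554700 in ≈ 0.724 in

Q = 239289961/330554700 in ≈ 0.724 in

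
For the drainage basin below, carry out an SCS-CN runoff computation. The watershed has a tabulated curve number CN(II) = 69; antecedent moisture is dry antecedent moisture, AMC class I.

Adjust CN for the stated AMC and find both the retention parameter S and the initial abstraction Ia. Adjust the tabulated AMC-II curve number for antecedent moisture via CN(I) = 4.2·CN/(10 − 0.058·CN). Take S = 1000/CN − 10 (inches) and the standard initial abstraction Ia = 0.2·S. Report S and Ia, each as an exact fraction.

CN(I) from CN(II)=69: (4.2·69)/(10 − 0.058·69) = 144900/2999 ≈ 48.316
Retention S: 1000/CN − 10 with CN=48.316 → S = 15500/1449 ≈ 10.697 in
Ia = 0.2·(15500/1449) = 3100/1449 in ≈ 2.139 in

S = 15500/1449 in ≈ 10.697 in; Ia = 3100/1449 in ≈ 2.139 in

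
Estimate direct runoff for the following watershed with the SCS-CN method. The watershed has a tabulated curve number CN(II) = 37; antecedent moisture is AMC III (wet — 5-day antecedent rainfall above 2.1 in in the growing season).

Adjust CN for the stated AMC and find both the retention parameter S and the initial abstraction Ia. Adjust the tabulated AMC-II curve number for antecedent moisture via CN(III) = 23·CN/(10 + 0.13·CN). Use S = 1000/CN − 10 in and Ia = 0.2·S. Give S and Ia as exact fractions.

Adjust CN=37 to AMC III: 23·37/(10 + 0.13·37) → 851 ÷ (1481/100) = 85100/1481 ≈ 57.461
Retention S: 1000/CN − 10 with CN=57.461 → S = 6300/851 ≈ 7.403 in
Initial abstraction Ia = S/5 = (6300/851)/5 = 1260/851 ≈ 1.481 in

S = 6300/851 in ≈ 7.403 in; Ia = 1260/851 in ≈ 1.481 in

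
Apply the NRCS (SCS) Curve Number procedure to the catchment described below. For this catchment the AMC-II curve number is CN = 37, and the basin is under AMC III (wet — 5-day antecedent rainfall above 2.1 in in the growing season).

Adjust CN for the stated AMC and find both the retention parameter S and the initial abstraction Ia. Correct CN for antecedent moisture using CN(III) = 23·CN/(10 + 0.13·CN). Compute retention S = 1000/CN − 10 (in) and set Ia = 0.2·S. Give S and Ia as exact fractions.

S = 6300/851 in ≈ 7.403 in; Ia = 1260/851 in ≈ 1.481 in

Wet (AMC III): CN(III) = 23·37/(10 + 0.13·37) = 851/(1481/100) = 85100/1481 ≈ 57.461
Retention S: 1000/CN − 10 with CN=57.461 → S = 6300/851 ≈ 7.403 in
Initial abstraction Ia = S/5 = (6300/851)/5 = 1260/851 ≈ 1.481 in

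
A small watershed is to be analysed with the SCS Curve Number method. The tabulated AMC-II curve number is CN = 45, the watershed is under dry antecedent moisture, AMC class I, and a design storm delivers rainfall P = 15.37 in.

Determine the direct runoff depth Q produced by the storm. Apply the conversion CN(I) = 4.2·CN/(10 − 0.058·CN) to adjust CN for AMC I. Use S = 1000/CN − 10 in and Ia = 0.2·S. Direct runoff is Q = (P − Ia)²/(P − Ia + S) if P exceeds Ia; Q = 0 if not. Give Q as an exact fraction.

Adjust CN=45 to AMC I: 4.2·45/(10 − 0.058·45) → 189 ÷ (739/100) = 18900/739 ≈ 25.575
Retention S: 1000/CN − 10 with CN=25.575 → S = 5500/189 ≈ 29.101 in
Initial abstraction Ia = S/5 = (5500/189)/5 = 1100/189 ≈ 5.820 in
Excess rainfall: 15.370 − 5.820 = 9.550 in; P > Ia so Q > 0
Runoff Q = (P−Ia)²/(P−Ia+S) = (9.550)²/(9.550+29.101) = 32577723049/13806317700 ≈ 2.360 in

Q = 32577723049/13806317700 in ≈ 2.360 in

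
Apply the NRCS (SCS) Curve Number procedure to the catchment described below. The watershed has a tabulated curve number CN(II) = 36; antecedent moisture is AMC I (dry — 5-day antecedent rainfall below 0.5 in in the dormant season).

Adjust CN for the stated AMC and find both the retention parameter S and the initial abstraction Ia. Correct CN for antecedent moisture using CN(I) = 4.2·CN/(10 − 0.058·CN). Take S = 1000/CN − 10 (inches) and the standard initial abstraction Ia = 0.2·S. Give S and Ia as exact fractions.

S = 8000/189 in ≈ 42.328 in; Ia = 1600/189 in ≈ 8.466 in

Adjust CN=36 to AMC I: 4.2·36/(10 − 0.058·36) → (756/5) ÷ (989/125) = 18900/989 ≈ 19.110
S = 1000/(18900/989) − 10 = 8000/189 in ≈ 42.328 in
Ia = 0.2S: 0.2·42.328 = 8.466 in (exactly 1600/189)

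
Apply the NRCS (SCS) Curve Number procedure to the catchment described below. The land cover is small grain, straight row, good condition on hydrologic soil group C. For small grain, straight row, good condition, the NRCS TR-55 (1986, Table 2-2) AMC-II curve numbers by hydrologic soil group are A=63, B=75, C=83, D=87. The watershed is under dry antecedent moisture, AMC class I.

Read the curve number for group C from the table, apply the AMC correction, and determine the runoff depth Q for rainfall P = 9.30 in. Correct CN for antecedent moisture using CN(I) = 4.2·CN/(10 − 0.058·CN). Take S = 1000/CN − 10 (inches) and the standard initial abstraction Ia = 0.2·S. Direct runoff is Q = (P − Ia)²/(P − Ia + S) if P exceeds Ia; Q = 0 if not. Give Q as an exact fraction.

NRCS table: small grain, straight row, good condition, soil group C → CN(II) = 83
Dry (AMC I): CN(I) = 4.2·83/(10 − 0.058·83) = (1743/5)/(2593/500) = 174300/2593 ≈ 67.219
S = 1000/(174300/2593) − 10 = 8500/1743 in ≈ 4.877 in
Ia = 0.2·(8500/1743) = 1700/1743 in ≈ 0.975 in
Since P=9.300 > Ia=0.975: effective rainfall P−Ia = 145099/17430 in
Q: (145099/17430)² ÷ (230099/17430) = 21053719801/4010625570 in (≈ 5.249 in)

Q = 21053719801/4010625570 in ≈ 5.249 in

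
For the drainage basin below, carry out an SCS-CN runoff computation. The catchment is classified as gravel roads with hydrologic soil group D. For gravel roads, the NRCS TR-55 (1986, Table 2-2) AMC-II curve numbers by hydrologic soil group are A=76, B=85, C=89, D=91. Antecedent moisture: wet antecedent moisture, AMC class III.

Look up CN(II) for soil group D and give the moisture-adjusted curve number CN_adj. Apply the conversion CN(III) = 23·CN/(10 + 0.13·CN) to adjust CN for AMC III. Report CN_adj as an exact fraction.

NRCS table: gravel roads, soil group D → CN(II) = 91
CN(III) from CN(II)=91: (23·91)/(10 + 0.13·91) = 209300/2183 ≈ 95.877

CN_adj = 209300/2183 ≈ 95.877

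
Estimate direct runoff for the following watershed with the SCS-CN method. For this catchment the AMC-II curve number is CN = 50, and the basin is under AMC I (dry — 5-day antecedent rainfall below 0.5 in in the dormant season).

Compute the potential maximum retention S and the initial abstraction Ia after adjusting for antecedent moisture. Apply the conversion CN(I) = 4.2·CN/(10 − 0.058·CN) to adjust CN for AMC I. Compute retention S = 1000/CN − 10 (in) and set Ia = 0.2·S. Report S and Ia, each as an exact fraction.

S = 500/21 in ≈ 23.810 in; Ia = 100/21 in ≈ 4.762 in

CN(I) from CN(II)=50: (4.2·50)/(10 − 0.058·50) = 2100/71 ≈ 29.577
Max retention: S = 1000/(2100/71) − 10 = 500/21 in (≈ 23.810 in)
Ia = 0.2·(500/21) = 100/21 in ≈ 4.762 in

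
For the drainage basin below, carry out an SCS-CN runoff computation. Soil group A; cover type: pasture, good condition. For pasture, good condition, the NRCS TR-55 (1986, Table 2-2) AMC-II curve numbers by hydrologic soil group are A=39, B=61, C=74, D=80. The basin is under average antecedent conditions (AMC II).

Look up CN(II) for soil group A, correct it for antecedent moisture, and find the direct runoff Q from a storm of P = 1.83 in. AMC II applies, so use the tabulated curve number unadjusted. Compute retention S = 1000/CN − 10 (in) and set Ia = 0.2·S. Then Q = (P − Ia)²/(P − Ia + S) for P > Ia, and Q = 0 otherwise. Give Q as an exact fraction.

Q = 0 in ≈ 0.000 in

NRCS table: pasture, good condition, soil group A → CN(II) = 39
AMC II — tabulated CN = 39 applies directly.
Max retention: S = 1000/39 − 10 = 610/39 in (≈ 15.641 in)
Initial abstraction Ia = S/5 = (610/39)/5 = 122/39 ≈ 3.128 in
P = 1.830 ≤ Ia = 3.128 in: entire storm abstracted, Q = 0.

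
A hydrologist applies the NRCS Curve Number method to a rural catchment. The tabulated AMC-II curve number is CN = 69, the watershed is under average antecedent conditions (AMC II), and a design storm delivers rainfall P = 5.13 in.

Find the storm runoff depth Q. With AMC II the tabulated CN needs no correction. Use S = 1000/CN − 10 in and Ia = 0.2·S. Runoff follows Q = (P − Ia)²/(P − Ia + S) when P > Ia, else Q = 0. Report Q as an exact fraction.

AMC II — tabulated CN = 69 applies directly.
Retention S: 1000/CN − 10 with CN=69.000 → S = 310/69 ≈ 4.493 in
Ia = 0.2S: 0.2·4.493 = 0.899 in (exactly 62/69)
Since P=5.130 > Ia=0.899: effective rainfall P−Ia = 29197/6900 in
Runoff Q = (P−Ia)²/(P−Ia+S) = (4.231)²/(4.231+4.493) = 852464809/415359300 ≈ 2.052 in

Q = 852464809/415359300 in ≈ 2.052 in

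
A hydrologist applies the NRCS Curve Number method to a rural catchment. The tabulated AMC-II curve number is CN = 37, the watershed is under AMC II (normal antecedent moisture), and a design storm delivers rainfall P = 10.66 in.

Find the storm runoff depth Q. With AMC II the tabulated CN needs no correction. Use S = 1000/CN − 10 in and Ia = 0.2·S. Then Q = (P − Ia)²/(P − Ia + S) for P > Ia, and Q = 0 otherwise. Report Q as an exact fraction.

Q = 180123241/83103850 in ≈ 2.167 in

AMC II — tabulated CN = 37 applies directly.
S = 1000/37 − 10 = 630/37 in ≈ 17.027 in
Initial abstraction Ia = S/5 = (630/37)/5 = 126/37 ≈ 3.405 in
Excess rainfall: 10.660 − 3.405 = 7.255 in; P > Ia so Q > 0
Runoff Q = (P−Ia)²/(P−Ia+S) = (7.255)²/(7.255+17.027) = 180123241/83103850 ≈ 2.167 in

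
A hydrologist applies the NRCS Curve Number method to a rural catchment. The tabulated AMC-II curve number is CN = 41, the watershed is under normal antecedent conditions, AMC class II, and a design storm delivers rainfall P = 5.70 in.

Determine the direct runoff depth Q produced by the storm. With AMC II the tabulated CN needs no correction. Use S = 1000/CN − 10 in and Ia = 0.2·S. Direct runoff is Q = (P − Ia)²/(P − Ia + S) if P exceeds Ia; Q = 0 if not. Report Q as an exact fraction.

Q = 1338649/2893370 in ≈ 0.463 in

CN(II) = 41; AMC II needs no correction.
S = 1000/41 − 10 = 590/41 in ≈ 14.390 in
Ia = 0.2·(590/41) = 118/41 in ≈ 2.878 in
P − Ia = 5.700 − 2.878 = 1157/410 ≈ 2.822 in (> 0, runoff occurs)
Q: (1157/410)² ÷ (7057/410) = 1338649/2893370 in (≈ 0.463 in)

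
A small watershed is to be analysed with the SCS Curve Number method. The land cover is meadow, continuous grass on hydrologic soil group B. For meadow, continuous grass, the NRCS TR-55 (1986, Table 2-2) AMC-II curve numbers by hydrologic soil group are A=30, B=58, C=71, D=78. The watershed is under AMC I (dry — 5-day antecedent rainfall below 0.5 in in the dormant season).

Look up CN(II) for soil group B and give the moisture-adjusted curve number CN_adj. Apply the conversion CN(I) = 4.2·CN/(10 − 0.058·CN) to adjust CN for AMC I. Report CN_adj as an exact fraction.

CN_adj = 2900/79 ≈ 36.709

NRCS table: meadow, continuous grass, soil group B → CN(II) = 58
Dry (AMC I): CN(I) = 4.2·58/(10 − 0.058·58) = (1218/5)/(1659/250) = 2900/79 ≈ 36.709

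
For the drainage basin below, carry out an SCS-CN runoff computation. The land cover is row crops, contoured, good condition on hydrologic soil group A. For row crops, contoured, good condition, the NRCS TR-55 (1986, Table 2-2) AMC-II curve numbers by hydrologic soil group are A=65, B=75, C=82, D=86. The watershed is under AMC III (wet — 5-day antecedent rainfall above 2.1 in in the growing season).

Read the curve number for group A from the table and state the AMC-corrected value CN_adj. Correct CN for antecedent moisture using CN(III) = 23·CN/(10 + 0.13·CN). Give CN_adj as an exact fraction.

NRCS table: row crops, contoured, good condition, soil group A → CN(II) = 65
Wet (AMC III): CN(III) = 23·65/(10 + 0.13·65) = 1495/(369/20) = 29900/369 ≈ 81.030

CN_adj = 29900/369 ≈ 81.030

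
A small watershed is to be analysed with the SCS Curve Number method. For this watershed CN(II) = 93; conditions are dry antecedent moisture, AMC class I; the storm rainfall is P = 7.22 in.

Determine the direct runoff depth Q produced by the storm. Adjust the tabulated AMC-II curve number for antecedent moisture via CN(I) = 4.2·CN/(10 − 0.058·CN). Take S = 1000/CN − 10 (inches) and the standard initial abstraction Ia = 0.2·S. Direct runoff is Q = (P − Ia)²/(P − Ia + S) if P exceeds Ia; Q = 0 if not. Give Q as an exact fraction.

CN(I) from CN(II)=93: (4.2·93)/(10 − 0.058·93) = 27900/329 ≈ 84.802
S = 1000/(27900/329) − 10 = 500/279 in ≈ 1.792 in
Initial abstraction Ia = S/5 = (500/279)/5 = 100/279 ≈ 0.358 in
Since P=7.220 > Ia=0.358: effective rainfall P−Ia = 95719/13950 in
Q: (95719/13950)² ÷ (120719/13950) = 9162126961/1684030050 in (≈ 5.441 in)

Q = 9162126961/1684030050 in ≈ 5.441 in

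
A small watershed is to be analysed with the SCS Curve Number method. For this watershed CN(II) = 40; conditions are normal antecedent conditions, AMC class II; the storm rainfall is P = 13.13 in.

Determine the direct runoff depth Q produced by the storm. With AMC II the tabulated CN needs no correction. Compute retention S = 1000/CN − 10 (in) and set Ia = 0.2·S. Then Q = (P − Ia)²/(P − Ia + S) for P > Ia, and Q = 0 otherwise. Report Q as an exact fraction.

AMC II — tabulated CN = 40 applies directly.
Max retention: S = 1000/40 − 10 = 15 in (≈ 15.000 in)
Ia = 0.2·15 = 3 in ≈ 3.000 in
P − Ia = 13.130 − 3.000 = 1013/100 ≈ 10.130 in (> 0, runoff occurs)
Q = (1013/100)²/((1013/100) + 15) = (1026169/10000)/(2513/100) = 1026169/251300 in ≈ 4.083 in

Q = 1026169/251300 in ≈ 4.083 in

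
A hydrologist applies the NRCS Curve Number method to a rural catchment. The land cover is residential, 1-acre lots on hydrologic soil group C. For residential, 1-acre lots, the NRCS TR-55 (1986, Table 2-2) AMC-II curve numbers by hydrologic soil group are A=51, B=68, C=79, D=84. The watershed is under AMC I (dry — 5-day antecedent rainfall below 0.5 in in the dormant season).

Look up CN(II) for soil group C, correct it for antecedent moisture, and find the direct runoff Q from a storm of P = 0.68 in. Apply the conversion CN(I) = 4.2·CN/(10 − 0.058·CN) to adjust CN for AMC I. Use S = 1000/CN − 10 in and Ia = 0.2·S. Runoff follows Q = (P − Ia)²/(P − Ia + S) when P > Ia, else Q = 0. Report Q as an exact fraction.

NRCS table: residential, 1-acre lots, soil group C → CN(II) = 79
Adjust CN=79 to AMC I: 4.2·79/(10 − 0.058·79) → (1659/5) ÷ (2709/500) = 7900/129 ≈ 61.240
S = 1000/(7900/129) − 10 = 500/79 in ≈ 6.329 in
Ia = 0.2·(500/79) = 100/79 in ≈ 1.266 in
P = 0.680 ≤ Ia = 1.266 in: entire storm abstracted, Q = 0.

Q = 0 in ≈ 0.000 in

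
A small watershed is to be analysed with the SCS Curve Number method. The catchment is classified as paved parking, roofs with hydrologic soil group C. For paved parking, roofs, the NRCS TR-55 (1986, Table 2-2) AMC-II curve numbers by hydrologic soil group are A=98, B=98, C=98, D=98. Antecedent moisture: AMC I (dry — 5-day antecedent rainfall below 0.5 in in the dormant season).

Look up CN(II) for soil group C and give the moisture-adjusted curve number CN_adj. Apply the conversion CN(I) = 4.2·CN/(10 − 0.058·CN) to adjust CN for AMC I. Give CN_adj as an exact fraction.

CN_adj = 102900/1079 ≈ 95.366

NRCS table: paved parking, roofs, soil group C → CN(II) = 98
Adjust CN=98 to AMC I: 4.2·98/(10 − 0.058·98) → (2058/5) ÷ (1079/250) = 102900/1079 ≈ 95.366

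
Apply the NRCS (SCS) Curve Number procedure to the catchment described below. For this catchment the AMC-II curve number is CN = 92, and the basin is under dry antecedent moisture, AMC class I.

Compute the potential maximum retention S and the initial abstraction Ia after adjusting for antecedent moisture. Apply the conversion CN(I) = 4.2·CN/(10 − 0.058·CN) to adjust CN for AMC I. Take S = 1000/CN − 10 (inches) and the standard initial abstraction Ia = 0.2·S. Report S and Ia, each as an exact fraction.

S = 1000/483 in ≈ 2.070 in; Ia = 200/483 in ≈ 0.414 in

Dry (AMC I): CN(I) = 4.2·92/(10 − 0.058·92) = (1932/5)/(583/125) = 48300/583 ≈ 82.847
Retention S: 1000/CN − 10 with CN=82.847 → S = 1000/483 ≈ 2.070 in
Initial abstraction Ia = S/5 = (1000/483)/5 = 200/483 ≈ 0.414 in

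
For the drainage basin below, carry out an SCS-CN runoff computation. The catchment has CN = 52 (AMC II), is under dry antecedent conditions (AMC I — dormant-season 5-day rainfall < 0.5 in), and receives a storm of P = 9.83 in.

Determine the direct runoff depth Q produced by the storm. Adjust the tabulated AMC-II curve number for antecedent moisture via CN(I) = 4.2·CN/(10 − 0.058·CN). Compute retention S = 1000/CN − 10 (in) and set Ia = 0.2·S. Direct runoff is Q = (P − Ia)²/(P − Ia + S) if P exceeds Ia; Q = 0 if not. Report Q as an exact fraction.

Adjust CN=52 to AMC I: 4.2·52/(10 − 0.058·52) → (1092/5) ÷ (873/125) = 9100/291 ≈ 31.271
Retention S: 1000/CN − 10 with CN=31.271 → S = 2000/91 ≈ 21.978 in
Ia = 0.2·(2000/91) = 400/91 in ≈ 4.396 in
Excess rainfall: 9.830 − 4.396 = 5.434 in; P > Ia so Q > 0
Runoff Q = (P−Ia)²/(P−Ia+S) = (5.434)²/(5.434+21.978) = 2445599209/2270022300 ≈ 1.077 in

Q = 2445599209/2270022300 in ≈ 1.077 in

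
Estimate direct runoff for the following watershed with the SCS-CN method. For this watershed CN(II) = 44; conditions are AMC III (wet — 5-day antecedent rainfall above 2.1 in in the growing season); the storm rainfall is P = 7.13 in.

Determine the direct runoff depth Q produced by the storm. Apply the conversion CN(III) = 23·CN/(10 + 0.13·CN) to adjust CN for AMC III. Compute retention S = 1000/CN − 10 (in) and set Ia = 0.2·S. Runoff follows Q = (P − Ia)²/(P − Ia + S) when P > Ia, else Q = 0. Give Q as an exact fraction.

Wet (AMC III): CN(III) = 23·44/(10 + 0.13·44) = 1012/(393/25) = 25300/393 ≈ 64.377
S = 1000/(25300/393) − 10 = 1400/253 in ≈ 5.534 in
Ia = 0.2S: 0.2·5.534 = 1.107 in (exactly 280/253)
Since P=7.130 > Ia=1.107: effective rainfall P−Ia = 152389/25300 in
Q: (152389/25300)² ÷ (292389/25300) = 23222407321/7397441700 in (≈ 3.139 in)

Q = 23222407321/7397441700 in ≈ 3.139 in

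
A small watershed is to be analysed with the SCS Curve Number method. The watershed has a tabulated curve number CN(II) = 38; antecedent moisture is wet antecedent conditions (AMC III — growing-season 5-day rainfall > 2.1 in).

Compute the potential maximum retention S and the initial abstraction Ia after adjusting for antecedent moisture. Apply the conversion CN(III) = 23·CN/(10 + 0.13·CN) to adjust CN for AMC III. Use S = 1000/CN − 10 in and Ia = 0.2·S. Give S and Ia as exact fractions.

S = 3100/437 in ≈ 7.094 in; Ia = 620/437 in ≈ 1.419 in

Wet (AMC III): CN(III) = 23·38/(10 + 0.13·38) = 874/(747/50) = 43700/747 ≈ 58.501
S = 1000/(43700/747) − 10 = 3100/437 in ≈ 7.094 in
Ia = 0.2S: 0.2·7.094 = 1.419 in (exactly 620/437)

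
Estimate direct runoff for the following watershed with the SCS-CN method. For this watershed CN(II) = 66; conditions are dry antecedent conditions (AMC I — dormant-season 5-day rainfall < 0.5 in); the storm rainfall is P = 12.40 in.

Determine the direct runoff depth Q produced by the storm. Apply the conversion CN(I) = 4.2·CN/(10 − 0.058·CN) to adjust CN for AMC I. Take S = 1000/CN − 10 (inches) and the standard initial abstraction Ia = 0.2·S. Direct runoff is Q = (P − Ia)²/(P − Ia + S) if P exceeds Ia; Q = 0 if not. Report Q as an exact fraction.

Q = 593952578/133343595 in ≈ 4.454 in

Adjust CN=66 to AMC I: 4.2·66/(10 − 0.058·66) → (1386/5) ÷ (1543/250) = 69300/1543 ≈ 44.913
Max retention: S = 1000/(69300/1543) − 10 = 8500/693 in (≈ 12.266 in)
Initial abstraction Ia = S/5 = (8500/693)/5 = 1700/693 ≈ 2.453 in
Since P=12.400 > Ia=2.453: effective rainfall P−Ia = 34466/3465 in
Runoff Q = (P−Ia)²/(P−Ia+S) = (9.947)²/(9.947+12.266) = 593952578/133343595 ≈ 4.454 in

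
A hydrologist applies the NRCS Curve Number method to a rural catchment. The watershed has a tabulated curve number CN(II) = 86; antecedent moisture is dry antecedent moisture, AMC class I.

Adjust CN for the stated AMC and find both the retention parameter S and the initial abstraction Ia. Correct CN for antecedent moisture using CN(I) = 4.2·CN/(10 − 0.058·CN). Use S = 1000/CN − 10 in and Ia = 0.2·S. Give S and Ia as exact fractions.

S = 500/129 in ≈ 3.876 in; Ia = 100/129 in ≈ 0.775 in

CN(I) from CN(II)=86: (4.2·86)/(10 − 0.058·86) = 12900/179 ≈ 72.067
S = 1000/(12900/179) − 10 = 500/129 in ≈ 3.876 in
Ia = 0.2·(500/129) = 100/129 in ≈ 0.775 in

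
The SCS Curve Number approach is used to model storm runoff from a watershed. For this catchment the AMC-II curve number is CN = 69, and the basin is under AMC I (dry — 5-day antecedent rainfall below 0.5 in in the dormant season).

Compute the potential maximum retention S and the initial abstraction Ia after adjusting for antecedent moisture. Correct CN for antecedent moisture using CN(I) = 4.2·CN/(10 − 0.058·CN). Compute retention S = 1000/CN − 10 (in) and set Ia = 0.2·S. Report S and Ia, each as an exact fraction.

Adjust CN=69 to AMC I: 4.2·69/(10 − 0.058·69) → (1449/5) ÷ (2999/500) = 144900/2999 ≈ 48.316
Max retention: S = 1000/(144900/2999) − 10 = 15500/1449 in (≈ 10.697 in)
Ia = 0.2S: 0.2·10.697 = 2.139 in (exactly 3100/1449)

S = 15500/1449 in ≈ 10.697 in; Ia = 3100/1449 in ≈ 2.139 in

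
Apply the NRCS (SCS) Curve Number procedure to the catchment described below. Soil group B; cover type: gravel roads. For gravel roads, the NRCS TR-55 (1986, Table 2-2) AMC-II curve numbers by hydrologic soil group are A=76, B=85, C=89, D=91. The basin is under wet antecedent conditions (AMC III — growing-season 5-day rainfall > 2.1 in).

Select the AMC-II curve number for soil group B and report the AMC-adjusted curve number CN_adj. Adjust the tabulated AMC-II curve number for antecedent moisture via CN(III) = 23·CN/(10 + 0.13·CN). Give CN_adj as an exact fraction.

NRCS table: gravel roads, soil group B → CN(II) = 85
Adjust CN=85 to AMC III: 23·85/(10 + 0.13·85) → 1955 ÷ (421/20) = 39100/421 ≈ 92.874

CN_adj = 39100/421 ≈ 92.874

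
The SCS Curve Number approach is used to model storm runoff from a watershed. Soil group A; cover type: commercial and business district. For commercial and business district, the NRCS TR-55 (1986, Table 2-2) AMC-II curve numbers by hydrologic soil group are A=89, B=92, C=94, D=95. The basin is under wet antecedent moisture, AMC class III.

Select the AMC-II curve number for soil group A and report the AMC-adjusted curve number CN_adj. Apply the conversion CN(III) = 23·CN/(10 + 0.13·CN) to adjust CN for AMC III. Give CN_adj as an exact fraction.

NRCS table: commercial and business district, soil group A → CN(II) = 89
Wet (AMC III): CN(III) = 23·89/(10 + 0.13·89) = 2047/(2157/100) = 204700/2157 ≈ 94.900

CN_adj = 204700/2157 ≈ 94.900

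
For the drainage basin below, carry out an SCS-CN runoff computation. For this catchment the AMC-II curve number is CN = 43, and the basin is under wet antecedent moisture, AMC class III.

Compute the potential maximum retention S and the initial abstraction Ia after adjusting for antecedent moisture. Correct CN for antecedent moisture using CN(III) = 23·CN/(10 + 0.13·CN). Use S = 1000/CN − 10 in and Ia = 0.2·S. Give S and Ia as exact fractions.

S = 5700/989 in ≈ 5.763 in; Ia = 1140/989 in ≈ 1.153 in

Wet (AMC III): CN(III) = 23·43/(10 + 0.13·43) = 989/(1559/100) = 98900/1559 ≈ 63.438
Max retention: S = 1000/(98900/1559) − 10 = 5700/989 in (≈ 5.763 in)
Ia = 0.2S: 0.2·5.763 = 1.153 in (exactly 1140/989)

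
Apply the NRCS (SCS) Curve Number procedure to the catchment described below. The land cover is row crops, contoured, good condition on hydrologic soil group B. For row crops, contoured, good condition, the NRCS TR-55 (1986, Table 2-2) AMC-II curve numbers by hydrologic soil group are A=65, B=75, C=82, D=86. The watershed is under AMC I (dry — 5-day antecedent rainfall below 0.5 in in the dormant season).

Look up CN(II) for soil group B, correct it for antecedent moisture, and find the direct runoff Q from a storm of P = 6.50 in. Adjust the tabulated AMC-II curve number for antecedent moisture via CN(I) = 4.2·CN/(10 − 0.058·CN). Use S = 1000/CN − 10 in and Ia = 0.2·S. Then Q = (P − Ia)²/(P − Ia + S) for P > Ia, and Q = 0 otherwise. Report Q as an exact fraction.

NRCS table: row crops, contoured, good condition, soil group B → CN(II) = 75
Adjust CN=75 to AMC I: 4.2·75/(10 − 0.058·75) → 315 ÷ (113/20) = 6300/113 ≈ 55.752
Retention S: 1000/CN − 10 with CN=55.752 → S = 500/63 ≈ 7.937 in
Ia = 0.2S: 0.2·7.937 = 1.587 in (exactly 100/63)
Since P=6.500 > Ia=1.587: effective rainfall P−Ia = 619/126 in
Q: (619/126)² ÷ (1619/126) = 383161/203994 in (≈ 1.878 in)

Q = 383161/203994 in ≈ 1.878 in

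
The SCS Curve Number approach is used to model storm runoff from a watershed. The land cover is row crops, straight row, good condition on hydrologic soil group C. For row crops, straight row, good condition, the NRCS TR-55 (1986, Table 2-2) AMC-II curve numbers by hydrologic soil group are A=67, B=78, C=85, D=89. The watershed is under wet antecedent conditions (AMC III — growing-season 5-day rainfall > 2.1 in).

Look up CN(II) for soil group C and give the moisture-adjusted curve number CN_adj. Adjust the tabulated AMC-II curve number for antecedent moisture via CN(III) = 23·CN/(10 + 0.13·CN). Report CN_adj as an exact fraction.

NRCS table: row crops, straight row, good condition, soil group C → CN(II) = 85
Adjust CN=85 to AMC III: 23·85/(10 + 0.13·85) → 1955 ÷ (421/20) = 39100/421 ≈ 92.874

CN_adj = 39100/421 ≈ 92.874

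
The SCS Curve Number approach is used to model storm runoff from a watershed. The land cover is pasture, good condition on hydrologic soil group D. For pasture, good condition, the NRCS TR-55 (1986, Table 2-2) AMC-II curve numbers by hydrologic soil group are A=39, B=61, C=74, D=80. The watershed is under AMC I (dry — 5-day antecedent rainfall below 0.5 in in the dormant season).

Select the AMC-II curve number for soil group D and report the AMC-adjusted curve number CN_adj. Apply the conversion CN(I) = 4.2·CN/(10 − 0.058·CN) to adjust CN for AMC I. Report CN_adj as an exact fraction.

CN_adj = 4200/67 ≈ 62.687

NRCS table: pasture, good condition, soil group D → CN(II) = 80
Adjust CN=80 to AMC I: 4.2·80/(10 − 0.058·80) → 336 ÷ (134/25) = 4200/67 ≈ 62.687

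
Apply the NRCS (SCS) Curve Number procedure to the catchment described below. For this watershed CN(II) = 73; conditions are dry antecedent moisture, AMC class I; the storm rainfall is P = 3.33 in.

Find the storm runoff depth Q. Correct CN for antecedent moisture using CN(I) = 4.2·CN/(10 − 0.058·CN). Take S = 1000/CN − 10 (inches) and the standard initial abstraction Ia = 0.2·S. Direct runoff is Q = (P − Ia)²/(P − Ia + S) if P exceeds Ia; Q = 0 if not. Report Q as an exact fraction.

Q = 714011841/3010147700 in ≈ 0.237 in

Dry (AMC I): CN(I) = 4.2·73/(10 − 0.058·73) = (1533/5)/(2883/500) = 51100/961 ≈ 53.174
Retention S: 1000/CN − 10 with CN=53.174 → S = 4500/511 ≈ 8.806 in
Initial abstraction Ia = S/5 = (4500/511)/5 = 900/511 ≈ 1.761 in
Since P=3.330 > Ia=1.761: effective rainfall P−Ia = 80163/51100 in
Q = (80163/51100)²/((80163/51100) + 4500/511) = (6426106569/2611210000)/(530163/51100) = 714011841/3010147700 in ≈ 0.237 in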